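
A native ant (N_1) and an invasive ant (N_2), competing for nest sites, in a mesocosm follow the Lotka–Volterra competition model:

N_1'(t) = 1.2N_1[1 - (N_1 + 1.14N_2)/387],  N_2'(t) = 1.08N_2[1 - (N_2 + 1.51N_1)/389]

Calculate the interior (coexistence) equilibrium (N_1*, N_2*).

N_1* ≈ 78.3, N_2* ≈ 271

Setting both brackets to zero gives the nullclines N_1 + 1.14N_2 = 387 and 1.51N_1 + N_2 = 389.
Substituting N_2 = 389 - 1.51N_1 into the first: N_1(1 - 1.14·1.51) = 387 - 1.14·389.
So N_1* = -56.5/-0.721 = 78.3, and then N_2* = 389 - 1.51·78.3 = 271.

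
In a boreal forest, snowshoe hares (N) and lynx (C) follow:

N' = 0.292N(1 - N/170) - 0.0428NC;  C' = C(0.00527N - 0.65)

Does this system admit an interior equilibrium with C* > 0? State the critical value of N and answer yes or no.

The predator equation gives dC/dt > 0 only when N > 0.65/0.00527 = 123.
Without the predator, N → K = 170. Since 170 > 123, the predator can invade and persist.

Threshold N = 123; K > 123, so yes, the predator persists.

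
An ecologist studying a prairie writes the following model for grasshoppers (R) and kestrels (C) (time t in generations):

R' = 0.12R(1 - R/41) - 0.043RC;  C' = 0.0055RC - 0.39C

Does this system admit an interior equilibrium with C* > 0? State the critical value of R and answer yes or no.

The predator equation gives dC/dt > 0 only when R > 0.39/0.0055 = 70.9.
Without the predator, R → K = 41. Since 41 < 70.9, the predator cannot invade.

Threshold R = 70.9; K < 70.9, so no, the predator goes extinct.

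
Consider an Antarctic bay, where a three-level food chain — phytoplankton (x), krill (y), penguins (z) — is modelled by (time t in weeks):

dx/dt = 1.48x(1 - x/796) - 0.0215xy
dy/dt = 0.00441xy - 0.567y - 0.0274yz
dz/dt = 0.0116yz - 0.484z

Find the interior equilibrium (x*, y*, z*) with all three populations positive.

From dz/dt = 0: 0.0116y* = 0.484, so y* = 41.7.
From dx/dt = 0: 1.48(1 - x*/796) = 0.0215·41.7, giving x* = 796·(1 - 0.606) = 314.
From dy/dt = 0: 0.00441·314 - 0.567 = 0.0274z*, so z* = 0.816/0.0274 = 29.8.

x* ≈ 314, y* ≈ 41.7, z* ≈ 29.8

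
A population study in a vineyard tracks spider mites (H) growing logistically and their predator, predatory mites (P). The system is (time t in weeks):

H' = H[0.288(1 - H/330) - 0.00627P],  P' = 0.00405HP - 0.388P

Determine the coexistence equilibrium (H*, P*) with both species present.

From dP/dt = 0 with P > 0: 0.00405H* = 0.388, so H* = 95.8.
Substitute into dH/dt = 0: 0.288(1 - 95.8/330) = 0.00627P*.
The bracket is 0.71, giving P* = 0.204/0.00627 = 32.6.

H* ≈ 95.8, P* ≈ 32.6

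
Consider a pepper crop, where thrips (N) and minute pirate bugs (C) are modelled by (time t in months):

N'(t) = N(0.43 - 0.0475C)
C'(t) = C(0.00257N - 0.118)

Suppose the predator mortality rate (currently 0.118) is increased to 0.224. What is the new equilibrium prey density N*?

At the interior fixed point, setting dC/dt = 0 with C > 0 fixes N* = (predator death rate)/(NC coefficient) — independent of the other coefficients.
With the change, N* = 0.224/0.00257 = 87.2; it rises from 45.9.

N* ≈ 87.2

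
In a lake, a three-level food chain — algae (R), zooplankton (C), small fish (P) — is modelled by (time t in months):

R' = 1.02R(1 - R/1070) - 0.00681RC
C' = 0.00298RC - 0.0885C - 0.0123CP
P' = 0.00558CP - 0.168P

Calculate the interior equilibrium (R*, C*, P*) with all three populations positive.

R* ≈ 855, C* ≈ 30.1, P* ≈ 200

From dP/dt = 0: 0.00558C* = 0.168, so C* = 30.1.
From dR/dt = 0: 1.02(1 - R*/1070) = 0.00681·30.1, giving R* = 1070·(1 - 0.201) = 855.
From dC/dt = 0: 0.00298·855 - 0.0885 = 0.0123P*, so P* = 2.46/0.0123 = 200.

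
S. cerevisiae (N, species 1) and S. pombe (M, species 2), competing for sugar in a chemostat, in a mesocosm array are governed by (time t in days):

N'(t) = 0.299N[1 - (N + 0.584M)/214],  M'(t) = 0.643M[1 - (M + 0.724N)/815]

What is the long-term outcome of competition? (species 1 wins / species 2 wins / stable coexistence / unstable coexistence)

species 2 excludes species 1

Compare the nullcline intercepts: K1/α12 = 214/0.584 = 366 < K2 = 815; K2/α21 = 815/0.724 = 1130 > K1 = 214.
Since the inequalities point opposite ways, species 2 can invade but species 1 cannot.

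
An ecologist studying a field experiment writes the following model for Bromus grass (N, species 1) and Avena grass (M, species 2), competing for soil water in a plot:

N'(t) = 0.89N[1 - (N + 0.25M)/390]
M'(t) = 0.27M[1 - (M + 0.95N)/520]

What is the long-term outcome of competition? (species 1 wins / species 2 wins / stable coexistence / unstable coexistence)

stable coexistence

Compare the nullcline intercepts: K1/α12 = 390/0.25 = 1560 > K2 = 520; K2/α21 = 520/0.95 = 547 > K1 = 390.
Since both inequalities hold, each species can invade when rare, so the interior equilibrium is stable.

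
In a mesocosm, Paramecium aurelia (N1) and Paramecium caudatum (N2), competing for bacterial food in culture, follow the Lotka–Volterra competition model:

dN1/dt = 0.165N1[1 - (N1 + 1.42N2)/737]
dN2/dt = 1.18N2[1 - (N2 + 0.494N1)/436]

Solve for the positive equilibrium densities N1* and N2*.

Setting both brackets to zero gives the nullclines N1 + 1.42N2 = 737 and 0.494N1 + N2 = 436.
Substituting N2 = 436 - 0.494N1 into the first: N1(1 - 1.42·0.494) = 737 - 1.42·436.
So N1* = 118/0.299 = 395, and then N2* = 436 - 0.494·395 = 241.

N1* ≈ 395, N2* ≈ 241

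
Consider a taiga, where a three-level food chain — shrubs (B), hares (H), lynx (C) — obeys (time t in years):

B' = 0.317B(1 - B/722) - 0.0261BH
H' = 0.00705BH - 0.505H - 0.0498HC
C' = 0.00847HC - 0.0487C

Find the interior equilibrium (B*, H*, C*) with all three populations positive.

B* ≈ 380, H* ≈ 5.75, C* ≈ 43.7

From dC/dt = 0: 0.00847H* = 0.0487, so H* = 5.75.
From dB/dt = 0: 0.317(1 - B*/722) = 0.0261·5.75, giving B* = 722·(1 - 0.473) = 380.
From dH/dt = 0: 0.00705·380 - 0.505 = 0.0498C*, so C* = 2.18/0.0498 = 43.7.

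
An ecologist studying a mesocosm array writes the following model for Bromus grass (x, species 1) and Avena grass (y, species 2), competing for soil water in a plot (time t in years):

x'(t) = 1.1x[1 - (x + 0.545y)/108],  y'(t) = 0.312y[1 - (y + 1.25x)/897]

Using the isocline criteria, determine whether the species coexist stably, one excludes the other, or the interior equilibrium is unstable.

species 2 excludes species 1

Compare the nullcline intercepts: K1/α12 = 108/0.545 = 198 < K2 = 897; K2/α21 = 897/1.25 = 718 > K1 = 108.
Since the inequalities point opposite ways, species 2 can invade but species 1 cannot.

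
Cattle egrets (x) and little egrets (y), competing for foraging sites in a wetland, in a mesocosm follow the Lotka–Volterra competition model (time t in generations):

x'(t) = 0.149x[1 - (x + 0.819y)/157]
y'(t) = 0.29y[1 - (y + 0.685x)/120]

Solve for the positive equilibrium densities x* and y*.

Setting both brackets to zero gives the nullclines x + 0.819y = 157 and 0.685x + y = 120.
Substituting y = 120 - 0.685x into the first: x(1 - 0.819·0.685) = 157 - 0.819·120.
So x* = 58.7/0.439 = 134, and then y* = 120 - 0.685·134 = 28.4.

x* ≈ 134, y* ≈ 28.4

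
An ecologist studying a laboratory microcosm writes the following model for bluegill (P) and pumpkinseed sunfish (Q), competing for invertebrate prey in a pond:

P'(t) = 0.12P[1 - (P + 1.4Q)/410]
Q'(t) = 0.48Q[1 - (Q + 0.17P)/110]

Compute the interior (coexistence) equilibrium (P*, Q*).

P* ≈ 336, Q* ≈ 52.9

Setting both brackets to zero gives the nullclines P + 1.4Q = 410 and 0.17P + Q = 110.
Substituting Q = 110 - 0.17P into the first: P(1 - 1.4·0.17) = 410 - 1.4·110.
So P* = 256/0.762 = 336, and then Q* = 110 - 0.17·336 = 52.9.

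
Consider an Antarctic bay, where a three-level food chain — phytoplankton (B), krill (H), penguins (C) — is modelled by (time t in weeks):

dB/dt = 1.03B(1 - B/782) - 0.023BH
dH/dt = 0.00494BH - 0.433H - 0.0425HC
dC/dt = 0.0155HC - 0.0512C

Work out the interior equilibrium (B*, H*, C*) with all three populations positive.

From dC/dt = 0: 0.0155H* = 0.0512, so H* = 3.3.
From dB/dt = 0: 1.03(1 - B*/782) = 0.023·3.3, giving B* = 782·(1 - 0.0738) = 724.
From dH/dt = 0: 0.00494·724 - 0.433 = 0.0425C*, so C* = 3.15/0.0425 = 74.

B* ≈ 724, H* ≈ 3.3, C* ≈ 74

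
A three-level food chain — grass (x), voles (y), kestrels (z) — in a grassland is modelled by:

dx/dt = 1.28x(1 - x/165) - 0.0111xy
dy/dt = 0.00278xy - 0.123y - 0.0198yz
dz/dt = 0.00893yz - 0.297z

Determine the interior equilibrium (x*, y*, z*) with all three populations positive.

x* ≈ 117, y* ≈ 33.3, z* ≈ 10.3

From dz/dt = 0: 0.00893y* = 0.297, so y* = 33.3.
From dx/dt = 0: 1.28(1 - x*/165) = 0.0111·33.3, giving x* = 165·(1 - 0.288) = 117.
From dy/dt = 0: 0.00278·117 - 0.123 = 0.0198z*, so z* = 0.203/0.0198 = 10.3.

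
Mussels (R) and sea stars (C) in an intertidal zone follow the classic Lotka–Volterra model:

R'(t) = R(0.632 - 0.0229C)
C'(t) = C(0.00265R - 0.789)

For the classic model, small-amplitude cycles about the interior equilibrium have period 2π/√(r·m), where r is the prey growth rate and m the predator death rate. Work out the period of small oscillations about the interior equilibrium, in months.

Here r = 0.632 and m = 0.789, so r·m = 0.499.
ω = √0.499 = 0.706 per month, hence T = 2π/ω ≈ 8.9 months.

T ≈ 8.9 months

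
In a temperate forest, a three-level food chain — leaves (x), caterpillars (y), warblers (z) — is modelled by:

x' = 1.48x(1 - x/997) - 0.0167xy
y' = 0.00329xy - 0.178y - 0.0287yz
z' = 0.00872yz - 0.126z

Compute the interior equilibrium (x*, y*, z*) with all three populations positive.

x* ≈ 834, y* ≈ 14.4, z* ≈ 89.5

From dz/dt = 0: 0.00872y* = 0.126, so y* = 14.4.
From dx/dt = 0: 1.48(1 - x*/997) = 0.0167·14.4, giving x* = 997·(1 - 0.163) = 834.
From dy/dt = 0: 0.00329·834 - 0.178 = 0.0287z*, so z* = 2.57/0.0287 = 89.5.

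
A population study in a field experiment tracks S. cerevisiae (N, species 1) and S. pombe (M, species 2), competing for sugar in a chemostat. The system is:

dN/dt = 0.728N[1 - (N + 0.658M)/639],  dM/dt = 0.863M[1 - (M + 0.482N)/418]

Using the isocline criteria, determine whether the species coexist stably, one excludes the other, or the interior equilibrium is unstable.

stable coexistence

Compare the nullcline intercepts: K1/α12 = 639/0.658 = 971 > K2 = 418; K2/α21 = 418/0.482 = 867 > K1 = 639.
Since both inequalities hold, each species can invade when rare, so the interior equilibrium is stable.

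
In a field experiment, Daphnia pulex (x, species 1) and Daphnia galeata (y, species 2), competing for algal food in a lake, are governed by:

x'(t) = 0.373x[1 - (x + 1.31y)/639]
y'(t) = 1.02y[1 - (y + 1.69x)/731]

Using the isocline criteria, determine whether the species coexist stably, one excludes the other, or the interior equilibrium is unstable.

Compare the nullcline intercepts: K1/α12 = 639/1.31 = 488 < K2 = 731; K2/α21 = 731/1.69 = 433 < K1 = 639.
Since both are reversed, neither can invade when rare; the interior point is a saddle.

unstable coexistence (outcome depends on initial conditions)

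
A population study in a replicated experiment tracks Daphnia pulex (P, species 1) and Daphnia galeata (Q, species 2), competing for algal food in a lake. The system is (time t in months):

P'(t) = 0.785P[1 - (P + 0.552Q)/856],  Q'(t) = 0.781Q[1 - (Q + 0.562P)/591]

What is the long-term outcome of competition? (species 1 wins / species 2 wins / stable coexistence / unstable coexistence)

stable coexistence

Compare the nullcline intercepts: K1/α12 = 856/0.552 = 1550 > K2 = 591; K2/α21 = 591/0.562 = 1050 > K1 = 856.
Since both inequalities hold, each species can invade when rare, so the interior equilibrium is stable.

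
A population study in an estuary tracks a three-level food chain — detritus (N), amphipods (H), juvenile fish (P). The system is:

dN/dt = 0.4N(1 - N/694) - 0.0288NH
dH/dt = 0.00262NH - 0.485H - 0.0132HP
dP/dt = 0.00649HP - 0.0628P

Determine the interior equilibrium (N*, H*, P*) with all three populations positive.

N* ≈ 210, H* ≈ 9.68, P* ≈ 5.04

From dP/dt = 0: 0.00649H* = 0.0628, so H* = 9.68.
From dN/dt = 0: 0.4(1 - N*/694) = 0.0288·9.68, giving N* = 694·(1 - 0.697) = 210.
From dH/dt = 0: 0.00262·210 - 0.485 = 0.0132P*, so P* = 0.0665/0.0132 = 5.04.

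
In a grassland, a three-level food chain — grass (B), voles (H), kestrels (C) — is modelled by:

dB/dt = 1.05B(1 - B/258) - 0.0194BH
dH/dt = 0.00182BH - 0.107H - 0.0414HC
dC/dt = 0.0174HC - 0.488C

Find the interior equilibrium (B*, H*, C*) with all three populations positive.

From dC/dt = 0: 0.0174H* = 0.488, so H* = 28.
From dB/dt = 0: 1.05(1 - B*/258) = 0.0194·28, giving B* = 258·(1 - 0.518) = 124.
From dH/dt = 0: 0.00182·124 - 0.107 = 0.0414C*, so C* = 0.119/0.0414 = 2.88.

B* ≈ 124, H* ≈ 28, C* ≈ 2.88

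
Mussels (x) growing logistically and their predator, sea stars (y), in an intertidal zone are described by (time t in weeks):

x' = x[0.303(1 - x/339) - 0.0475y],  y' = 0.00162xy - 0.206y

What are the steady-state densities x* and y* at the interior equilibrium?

From dy/dt = 0 with y > 0: 0.00162x* = 0.206, so x* = 127.
Substitute into dx/dt = 0: 0.303(1 - 127/339) = 0.0475y*.
The bracket is 0.625, giving y* = 0.189/0.0475 = 3.99.

x* ≈ 127, y* ≈ 3.99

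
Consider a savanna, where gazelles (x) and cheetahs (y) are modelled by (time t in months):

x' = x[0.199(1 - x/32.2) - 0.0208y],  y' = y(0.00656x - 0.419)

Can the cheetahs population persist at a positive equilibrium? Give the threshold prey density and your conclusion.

Threshold x = 63.9; K < 63.9, so no, the predator goes extinct.

The predator equation gives dy/dt > 0 only when x > 0.419/0.00656 = 63.9.
Without the predator, x → K = 32.2. Since 32.2 < 63.9, the predator cannot invade.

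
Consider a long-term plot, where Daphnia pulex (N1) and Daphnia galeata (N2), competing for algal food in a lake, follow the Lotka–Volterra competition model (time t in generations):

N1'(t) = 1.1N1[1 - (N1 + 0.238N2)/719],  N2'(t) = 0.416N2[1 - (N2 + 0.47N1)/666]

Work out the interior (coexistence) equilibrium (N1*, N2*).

Setting both brackets to zero gives the nullclines N1 + 0.238N2 = 719 and 0.47N1 + N2 = 666.
Substituting N2 = 666 - 0.47N1 into the first: N1(1 - 0.238·0.47) = 719 - 0.238·666.
So N1* = 560/0.888 = 631, and then N2* = 666 - 0.47·631 = 369.

N1* ≈ 631, N2* ≈ 369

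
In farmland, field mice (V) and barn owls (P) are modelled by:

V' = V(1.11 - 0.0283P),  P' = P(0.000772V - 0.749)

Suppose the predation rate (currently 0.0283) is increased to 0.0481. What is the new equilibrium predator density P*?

P* ≈ 23.1

At the interior fixed point, setting dV/dt = 0 with V > 0 fixes P* = (prey growth rate)/(VP coefficient) — independent of the other coefficients.
With the change, P* = 1.11/0.0481 = 23.1; it falls from 39.2.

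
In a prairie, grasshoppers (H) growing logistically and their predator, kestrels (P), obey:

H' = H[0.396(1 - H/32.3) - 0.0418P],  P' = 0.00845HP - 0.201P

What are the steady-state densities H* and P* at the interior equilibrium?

H* ≈ 23.8, P* ≈ 2.5

From dP/dt = 0 with P > 0: 0.00845H* = 0.201, so H* = 23.8.
Substitute into dH/dt = 0: 0.396(1 - 23.8/32.3) = 0.0418P*.
The bracket is 0.264, giving P* = 0.104/0.0418 = 2.5.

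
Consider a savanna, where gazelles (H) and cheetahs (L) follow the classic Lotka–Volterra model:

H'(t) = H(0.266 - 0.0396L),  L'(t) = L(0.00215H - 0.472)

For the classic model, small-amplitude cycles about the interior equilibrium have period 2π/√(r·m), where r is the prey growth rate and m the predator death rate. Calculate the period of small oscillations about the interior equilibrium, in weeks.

Here r = 0.266 and m = 0.472, so r·m = 0.126.
ω = √0.126 = 0.354 per week, hence T = 2π/ω ≈ 17.7 weeks.

T ≈ 17.7 weeks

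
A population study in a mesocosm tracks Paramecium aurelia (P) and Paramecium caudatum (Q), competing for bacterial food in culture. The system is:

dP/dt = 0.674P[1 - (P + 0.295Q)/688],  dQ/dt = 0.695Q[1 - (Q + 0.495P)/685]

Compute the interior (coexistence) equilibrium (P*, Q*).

P* ≈ 569, Q* ≈ 403

Setting both brackets to zero gives the nullclines P + 0.295Q = 688 and 0.495P + Q = 685.
Substituting Q = 685 - 0.495P into the first: P(1 - 0.295·0.495) = 688 - 0.295·685.
So P* = 486/0.854 = 569, and then Q* = 685 - 0.495·569 = 403.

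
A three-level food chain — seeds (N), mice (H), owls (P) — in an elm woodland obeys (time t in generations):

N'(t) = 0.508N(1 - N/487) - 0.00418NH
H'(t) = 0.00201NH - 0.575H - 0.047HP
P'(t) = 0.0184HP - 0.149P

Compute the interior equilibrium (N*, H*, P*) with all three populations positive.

From dP/dt = 0: 0.0184H* = 0.149, so H* = 8.1.
From dN/dt = 0: 0.508(1 - N*/487) = 0.00418·8.1, giving N* = 487·(1 - 0.0666) = 455.
From dH/dt = 0: 0.00201·455 - 0.575 = 0.047P*, so P* = 0.339/0.047 = 7.21.

N* ≈ 455, H* ≈ 8.1, P* ≈ 7.21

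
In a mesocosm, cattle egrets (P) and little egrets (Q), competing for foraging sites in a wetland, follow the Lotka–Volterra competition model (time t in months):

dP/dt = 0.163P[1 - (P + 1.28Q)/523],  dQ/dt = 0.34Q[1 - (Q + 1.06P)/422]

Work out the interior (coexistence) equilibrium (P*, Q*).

P* ≈ 48.1, Q* ≈ 371

Setting both brackets to zero gives the nullclines P + 1.28Q = 523 and 1.06P + Q = 422.
Substituting Q = 422 - 1.06P into the first: P(1 - 1.28·1.06) = 523 - 1.28·422.
So P* = -17.2/-0.357 = 48.1, and then Q* = 422 - 1.06·48.1 = 371.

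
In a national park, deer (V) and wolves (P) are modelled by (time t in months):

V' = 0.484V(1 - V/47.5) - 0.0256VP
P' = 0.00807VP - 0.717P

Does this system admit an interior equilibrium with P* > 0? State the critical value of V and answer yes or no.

Threshold V = 88.8; K < 88.8, so no, the predator goes extinct.

The predator equation gives dP/dt > 0 only when V > 0.717/0.00807 = 88.8.
Without the predator, V → K = 47.5. Since 47.5 < 88.8, the predator cannot invade.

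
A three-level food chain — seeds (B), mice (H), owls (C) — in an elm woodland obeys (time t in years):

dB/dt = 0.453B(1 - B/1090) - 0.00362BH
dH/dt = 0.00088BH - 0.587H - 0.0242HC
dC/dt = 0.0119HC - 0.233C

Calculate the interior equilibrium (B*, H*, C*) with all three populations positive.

B* ≈ 919, H* ≈ 19.6, C* ≈ 9.18

From dC/dt = 0: 0.0119H* = 0.233, so H* = 19.6.
From dB/dt = 0: 0.453(1 - B*/1090) = 0.00362·19.6, giving B* = 1090·(1 - 0.156) = 919.
From dH/dt = 0: 0.00088·919 - 0.587 = 0.0242C*, so C* = 0.222/0.0242 = 9.18.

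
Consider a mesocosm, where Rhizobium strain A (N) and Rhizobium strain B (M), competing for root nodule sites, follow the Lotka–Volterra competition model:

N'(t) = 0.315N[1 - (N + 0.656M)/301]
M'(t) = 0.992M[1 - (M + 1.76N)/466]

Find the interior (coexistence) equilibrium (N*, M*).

Setting both brackets to zero gives the nullclines N + 0.656M = 301 and 1.76N + M = 466.
Substituting M = 466 - 1.76N into the first: N(1 - 0.656·1.76) = 301 - 0.656·466.
So N* = -4.7/-0.155 = 30.4, and then M* = 466 - 1.76·30.4 = 413.

N* ≈ 30.4, M* ≈ 413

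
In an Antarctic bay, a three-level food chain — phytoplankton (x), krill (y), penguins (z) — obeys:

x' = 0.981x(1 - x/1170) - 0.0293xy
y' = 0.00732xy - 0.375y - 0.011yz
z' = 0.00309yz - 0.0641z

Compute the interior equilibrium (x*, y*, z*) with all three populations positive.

x* ≈ 445, y* ≈ 20.7, z* ≈ 262

From dz/dt = 0: 0.00309y* = 0.0641, so y* = 20.7.
From dx/dt = 0: 0.981(1 - x*/1170) = 0.0293·20.7, giving x* = 1170·(1 - 0.62) = 445.
From dy/dt = 0: 0.00732·445 - 0.375 = 0.011z*, so z* = 2.88/0.011 = 262.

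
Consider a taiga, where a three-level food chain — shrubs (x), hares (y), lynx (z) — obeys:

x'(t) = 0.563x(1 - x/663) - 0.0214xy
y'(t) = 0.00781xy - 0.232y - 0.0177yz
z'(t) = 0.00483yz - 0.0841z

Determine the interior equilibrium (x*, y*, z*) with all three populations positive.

x* ≈ 224, y* ≈ 17.4, z* ≈ 85.8

From dz/dt = 0: 0.00483y* = 0.0841, so y* = 17.4.
From dx/dt = 0: 0.563(1 - x*/663) = 0.0214·17.4, giving x* = 663·(1 - 0.662) = 224.
From dy/dt = 0: 0.00781·224 - 0.232 = 0.0177z*, so z* = 1.52/0.0177 = 85.8.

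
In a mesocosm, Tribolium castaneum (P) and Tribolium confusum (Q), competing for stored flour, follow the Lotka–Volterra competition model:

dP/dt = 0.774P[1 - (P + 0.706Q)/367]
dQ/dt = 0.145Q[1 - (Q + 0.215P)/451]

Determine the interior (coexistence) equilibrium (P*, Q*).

P* ≈ 57.3, Q* ≈ 439

Setting both brackets to zero gives the nullclines P + 0.706Q = 367 and 0.215P + Q = 451.
Substituting Q = 451 - 0.215P into the first: P(1 - 0.706·0.215) = 367 - 0.706·451.
So P* = 48.6/0.848 = 57.3, and then Q* = 451 - 0.215·57.3 = 439.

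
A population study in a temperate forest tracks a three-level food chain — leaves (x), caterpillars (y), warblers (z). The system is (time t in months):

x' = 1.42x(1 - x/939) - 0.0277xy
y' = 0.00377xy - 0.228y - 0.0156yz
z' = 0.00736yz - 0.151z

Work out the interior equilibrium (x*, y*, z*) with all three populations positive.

x* ≈ 563, y* ≈ 20.5, z* ≈ 121

From dz/dt = 0: 0.00736y* = 0.151, so y* = 20.5.
From dx/dt = 0: 1.42(1 - x*/939) = 0.0277·20.5, giving x* = 939·(1 - 0.4) = 563.
From dy/dt = 0: 0.00377·563 - 0.228 = 0.0156z*, so z* = 1.9/0.0156 = 121.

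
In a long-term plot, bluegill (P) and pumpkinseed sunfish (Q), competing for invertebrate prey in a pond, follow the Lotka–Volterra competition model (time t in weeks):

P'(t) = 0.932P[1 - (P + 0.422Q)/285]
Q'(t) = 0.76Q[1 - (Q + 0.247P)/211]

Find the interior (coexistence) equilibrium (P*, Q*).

Setting both brackets to zero gives the nullclines P + 0.422Q = 285 and 0.247P + Q = 211.
Substituting Q = 211 - 0.247P into the first: P(1 - 0.422·0.247) = 285 - 0.422·211.
So P* = 196/0.896 = 219, and then Q* = 211 - 0.247·219 = 157.

P* ≈ 219, Q* ≈ 157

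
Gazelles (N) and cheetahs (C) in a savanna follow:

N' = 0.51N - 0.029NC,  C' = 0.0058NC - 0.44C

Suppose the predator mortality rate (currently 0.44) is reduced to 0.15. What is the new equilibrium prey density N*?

At the interior fixed point, setting dC/dt = 0 with C > 0 fixes N* = (predator death rate)/(NC coefficient) — independent of the other coefficients.
With the change, N* = 0.15/0.0058 = 25.9; it falls from 75.9.

N* ≈ 25.9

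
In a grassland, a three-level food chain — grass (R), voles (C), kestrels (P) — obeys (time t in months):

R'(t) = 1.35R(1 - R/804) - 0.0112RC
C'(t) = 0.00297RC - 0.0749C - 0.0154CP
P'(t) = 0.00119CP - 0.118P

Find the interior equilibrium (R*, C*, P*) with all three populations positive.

From dP/dt = 0: 0.00119C* = 0.118, so C* = 99.2.
From dR/dt = 0: 1.35(1 - R*/804) = 0.0112·99.2, giving R* = 804·(1 - 0.823) = 143.
From dC/dt = 0: 0.00297·143 - 0.0749 = 0.0154P*, so P* = 0.349/0.0154 = 22.6.

R* ≈ 143, C* ≈ 99.2, P* ≈ 22.6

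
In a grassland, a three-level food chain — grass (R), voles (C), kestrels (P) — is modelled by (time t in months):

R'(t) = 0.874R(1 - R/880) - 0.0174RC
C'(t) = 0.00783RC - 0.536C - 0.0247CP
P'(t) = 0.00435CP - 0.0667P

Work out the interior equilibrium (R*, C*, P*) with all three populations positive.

R* ≈ 611, C* ≈ 15.3, P* ≈ 172

From dP/dt = 0: 0.00435C* = 0.0667, so C* = 15.3.
From dR/dt = 0: 0.874(1 - R*/880) = 0.0174·15.3, giving R* = 880·(1 - 0.305) = 611.
From dC/dt = 0: 0.00783·611 - 0.536 = 0.0247P*, so P* = 4.25/0.0247 = 172.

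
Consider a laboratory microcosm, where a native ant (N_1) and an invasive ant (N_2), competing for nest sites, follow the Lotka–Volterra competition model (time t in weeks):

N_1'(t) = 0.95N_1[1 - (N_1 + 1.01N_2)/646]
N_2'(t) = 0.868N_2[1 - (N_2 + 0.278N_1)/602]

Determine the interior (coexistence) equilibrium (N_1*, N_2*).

N_1* ≈ 52.8, N_2* ≈ 587

Setting both brackets to zero gives the nullclines N_1 + 1.01N_2 = 646 and 0.278N_1 + N_2 = 602.
Substituting N_2 = 602 - 0.278N_1 into the first: N_1(1 - 1.01·0.278) = 646 - 1.01·602.
So N_1* = 38/0.719 = 52.8, and then N_2* = 602 - 0.278·52.8 = 587.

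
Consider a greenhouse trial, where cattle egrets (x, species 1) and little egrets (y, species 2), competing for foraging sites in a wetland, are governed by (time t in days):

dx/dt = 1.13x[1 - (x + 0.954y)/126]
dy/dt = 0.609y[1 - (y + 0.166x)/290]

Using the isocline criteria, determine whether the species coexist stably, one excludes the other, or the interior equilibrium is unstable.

species 2 excludes species 1

Compare the nullcline intercepts: K1/α12 = 126/0.954 = 132 < K2 = 290; K2/α21 = 290/0.166 = 1750 > K1 = 126.
Since the inequalities point opposite ways, species 2 can invade but species 1 cannot.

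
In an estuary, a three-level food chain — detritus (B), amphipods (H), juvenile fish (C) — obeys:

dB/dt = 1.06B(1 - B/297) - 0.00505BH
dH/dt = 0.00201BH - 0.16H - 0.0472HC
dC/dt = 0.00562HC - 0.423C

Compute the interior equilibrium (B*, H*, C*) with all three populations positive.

B* ≈ 191, H* ≈ 75.3, C* ≈ 4.72

From dC/dt = 0: 0.00562H* = 0.423, so H* = 75.3.
From dB/dt = 0: 1.06(1 - B*/297) = 0.00505·75.3, giving B* = 297·(1 - 0.359) = 191.
From dH/dt = 0: 0.00201·191 - 0.16 = 0.0472C*, so C* = 0.223/0.0472 = 4.72.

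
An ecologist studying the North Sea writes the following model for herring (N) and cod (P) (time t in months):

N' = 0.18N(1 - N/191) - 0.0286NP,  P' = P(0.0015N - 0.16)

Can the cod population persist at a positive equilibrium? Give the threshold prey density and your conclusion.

The predator equation gives dP/dt > 0 only when N > 0.16/0.0015 = 107.
Without the predator, N → K = 191. Since 191 > 107, the predator can invade and persist.

Threshold N = 107; K > 107, so yes, the predator persists.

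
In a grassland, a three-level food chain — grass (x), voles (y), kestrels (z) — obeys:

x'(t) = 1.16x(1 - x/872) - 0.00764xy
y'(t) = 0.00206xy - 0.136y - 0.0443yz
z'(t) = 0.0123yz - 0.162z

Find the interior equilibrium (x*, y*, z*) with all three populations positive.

From dz/dt = 0: 0.0123y* = 0.162, so y* = 13.2.
From dx/dt = 0: 1.16(1 - x*/872) = 0.00764·13.2, giving x* = 872·(1 - 0.0867) = 796.
From dy/dt = 0: 0.00206·796 - 0.136 = 0.0443z*, so z* = 1.5/0.0443 = 34.

x* ≈ 796, y* ≈ 13.2, z* ≈ 34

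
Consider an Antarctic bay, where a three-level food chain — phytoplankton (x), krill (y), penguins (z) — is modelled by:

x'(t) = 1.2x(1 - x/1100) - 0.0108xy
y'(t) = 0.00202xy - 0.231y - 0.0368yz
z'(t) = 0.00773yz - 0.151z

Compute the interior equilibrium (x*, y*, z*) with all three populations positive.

From dz/dt = 0: 0.00773y* = 0.151, so y* = 19.5.
From dx/dt = 0: 1.2(1 - x*/1100) = 0.0108·19.5, giving x* = 1100·(1 - 0.176) = 907.
From dy/dt = 0: 0.00202·907 - 0.231 = 0.0368z*, so z* = 1.6/0.0368 = 43.5.

x* ≈ 907, y* ≈ 19.5, z* ≈ 43.5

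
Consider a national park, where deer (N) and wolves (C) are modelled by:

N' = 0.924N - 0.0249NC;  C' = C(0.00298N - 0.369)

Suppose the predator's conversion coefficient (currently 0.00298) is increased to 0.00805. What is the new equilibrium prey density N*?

N* ≈ 45.8

At the interior fixed point, setting dC/dt = 0 with C > 0 fixes N* = (predator death rate)/(NC coefficient) — independent of the other coefficients.
With the change, N* = 0.369/0.00805 = 45.8; it falls from 124.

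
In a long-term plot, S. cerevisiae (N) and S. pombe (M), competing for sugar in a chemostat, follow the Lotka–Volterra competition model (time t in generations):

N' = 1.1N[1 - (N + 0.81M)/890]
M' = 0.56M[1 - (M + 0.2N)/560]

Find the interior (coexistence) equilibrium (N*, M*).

N* ≈ 521, M* ≈ 456

Setting both brackets to zero gives the nullclines N + 0.81M = 890 and 0.2N + M = 560.
Substituting M = 560 - 0.2N into the first: N(1 - 0.81·0.2) = 890 - 0.81·560.
So N* = 436/0.838 = 521, and then M* = 560 - 0.2·521 = 456.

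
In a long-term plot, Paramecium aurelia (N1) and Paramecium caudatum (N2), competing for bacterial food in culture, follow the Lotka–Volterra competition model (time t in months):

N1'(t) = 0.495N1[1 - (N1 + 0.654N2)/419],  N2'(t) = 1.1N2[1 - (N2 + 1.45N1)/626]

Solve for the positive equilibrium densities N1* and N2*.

Setting both brackets to zero gives the nullclines N1 + 0.654N2 = 419 and 1.45N1 + N2 = 626.
Substituting N2 = 626 - 1.45N1 into the first: N1(1 - 0.654·1.45) = 419 - 0.654·626.
So N1* = 9.6/0.0517 = 186, and then N2* = 626 - 1.45·186 = 357.

N1* ≈ 186, N2* ≈ 357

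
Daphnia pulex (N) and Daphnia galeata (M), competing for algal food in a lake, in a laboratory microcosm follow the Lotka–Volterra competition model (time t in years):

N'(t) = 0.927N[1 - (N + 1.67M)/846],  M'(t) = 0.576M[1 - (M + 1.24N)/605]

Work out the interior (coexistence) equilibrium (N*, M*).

Setting both brackets to zero gives the nullclines N + 1.67M = 846 and 1.24N + M = 605.
Substituting M = 605 - 1.24N into the first: N(1 - 1.67·1.24) = 846 - 1.67·605.
So N* = -164/-1.07 = 153, and then M* = 605 - 1.24·153 = 415.

N* ≈ 153, M* ≈ 415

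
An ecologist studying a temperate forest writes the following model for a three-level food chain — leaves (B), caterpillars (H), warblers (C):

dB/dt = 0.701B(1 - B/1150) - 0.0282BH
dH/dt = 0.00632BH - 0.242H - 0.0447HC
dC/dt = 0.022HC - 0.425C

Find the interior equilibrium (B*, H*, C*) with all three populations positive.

B* ≈ 256, H* ≈ 19.3, C* ≈ 30.8

From dC/dt = 0: 0.022H* = 0.425, so H* = 19.3.
From dB/dt = 0: 0.701(1 - B*/1150) = 0.0282·19.3, giving B* = 1150·(1 - 0.777) = 256.
From dH/dt = 0: 0.00632·256 - 0.242 = 0.0447C*, so C* = 1.38/0.0447 = 30.8.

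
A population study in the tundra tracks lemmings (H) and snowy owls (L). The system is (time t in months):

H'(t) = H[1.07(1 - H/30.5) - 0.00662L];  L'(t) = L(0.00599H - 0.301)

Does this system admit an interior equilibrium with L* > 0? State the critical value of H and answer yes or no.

The predator equation gives dL/dt > 0 only when H > 0.301/0.00599 = 50.3.
Without the predator, H → K = 30.5. Since 30.5 < 50.3, the predator cannot invade.

Threshold H = 50.3; K < 50.3, so no, the predator goes extinct.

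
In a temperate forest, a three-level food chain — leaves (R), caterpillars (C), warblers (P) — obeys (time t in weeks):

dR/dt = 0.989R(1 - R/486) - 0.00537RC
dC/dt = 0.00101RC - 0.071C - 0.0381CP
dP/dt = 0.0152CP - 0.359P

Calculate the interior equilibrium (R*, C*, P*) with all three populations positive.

R* ≈ 424, C* ≈ 23.6, P* ≈ 9.37

From dP/dt = 0: 0.0152C* = 0.359, so C* = 23.6.
From dR/dt = 0: 0.989(1 - R*/486) = 0.00537·23.6, giving R* = 486·(1 - 0.128) = 424.
From dC/dt = 0: 0.00101·424 - 0.071 = 0.0381P*, so P* = 0.357/0.0381 = 9.37.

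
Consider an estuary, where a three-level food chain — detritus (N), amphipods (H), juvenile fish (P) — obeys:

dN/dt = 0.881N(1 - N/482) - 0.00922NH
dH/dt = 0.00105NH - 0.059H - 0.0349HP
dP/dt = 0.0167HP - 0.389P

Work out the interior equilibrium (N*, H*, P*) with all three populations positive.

From dP/dt = 0: 0.0167H* = 0.389, so H* = 23.3.
From dN/dt = 0: 0.881(1 - N*/482) = 0.00922·23.3, giving N* = 482·(1 - 0.244) = 365.
From dH/dt = 0: 0.00105·365 - 0.059 = 0.0349P*, so P* = 0.324/0.0349 = 9.28.

N* ≈ 365, H* ≈ 23.3, P* ≈ 9.28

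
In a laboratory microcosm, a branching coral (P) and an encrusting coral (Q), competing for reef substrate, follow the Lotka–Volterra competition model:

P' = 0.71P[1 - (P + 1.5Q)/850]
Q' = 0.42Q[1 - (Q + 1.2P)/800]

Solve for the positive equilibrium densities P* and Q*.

Setting both brackets to zero gives the nullclines P + 1.5Q = 850 and 1.2P + Q = 800.
Substituting Q = 800 - 1.2P into the first: P(1 - 1.5·1.2) = 850 - 1.5·800.
So P* = -350/-0.8 = 438, and then Q* = 800 - 1.2·438 = 275.

P* ≈ 438, Q* ≈ 275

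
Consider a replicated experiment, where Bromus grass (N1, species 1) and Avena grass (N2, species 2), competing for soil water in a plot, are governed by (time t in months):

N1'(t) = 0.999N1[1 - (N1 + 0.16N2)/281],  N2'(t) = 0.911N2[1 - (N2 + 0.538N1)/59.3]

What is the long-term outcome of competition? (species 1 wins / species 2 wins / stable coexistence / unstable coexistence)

Compare the nullcline intercepts: K1/α12 = 281/0.16 = 1760 > K2 = 59.3; K2/α21 = 59.3/0.538 = 110 < K1 = 281.
Since the inequalities point opposite ways, species 1 can invade but species 2 cannot.

species 1 excludes species 2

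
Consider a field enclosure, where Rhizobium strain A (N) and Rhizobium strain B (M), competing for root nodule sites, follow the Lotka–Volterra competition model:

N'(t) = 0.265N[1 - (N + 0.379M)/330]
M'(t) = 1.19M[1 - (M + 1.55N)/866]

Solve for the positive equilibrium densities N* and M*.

Setting both brackets to zero gives the nullclines N + 0.379M = 330 and 1.55N + M = 866.
Substituting M = 866 - 1.55N into the first: N(1 - 0.379·1.55) = 330 - 0.379·866.
So N* = 1.79/0.413 = 4.33, and then M* = 866 - 1.55·4.33 = 859.

N* ≈ 4.33, M* ≈ 859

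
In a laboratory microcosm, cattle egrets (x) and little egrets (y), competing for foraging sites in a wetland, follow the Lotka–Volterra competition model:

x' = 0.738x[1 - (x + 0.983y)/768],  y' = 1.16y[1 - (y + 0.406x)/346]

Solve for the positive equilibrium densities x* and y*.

x* ≈ 712, y* ≈ 56.9

Setting both brackets to zero gives the nullclines x + 0.983y = 768 and 0.406x + y = 346.
Substituting y = 346 - 0.406x into the first: x(1 - 0.983·0.406) = 768 - 0.983·346.
So x* = 428/0.601 = 712, and then y* = 346 - 0.406·712 = 56.9.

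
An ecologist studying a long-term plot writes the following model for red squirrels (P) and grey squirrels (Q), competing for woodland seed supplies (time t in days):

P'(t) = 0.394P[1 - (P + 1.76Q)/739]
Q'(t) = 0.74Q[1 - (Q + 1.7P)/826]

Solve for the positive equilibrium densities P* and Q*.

P* ≈ 359, Q* ≈ 216

Setting both brackets to zero gives the nullclines P + 1.76Q = 739 and 1.7P + Q = 826.
Substituting Q = 826 - 1.7P into the first: P(1 - 1.76·1.7) = 739 - 1.76·826.
So P* = -715/-1.99 = 359, and then Q* = 826 - 1.7·359 = 216.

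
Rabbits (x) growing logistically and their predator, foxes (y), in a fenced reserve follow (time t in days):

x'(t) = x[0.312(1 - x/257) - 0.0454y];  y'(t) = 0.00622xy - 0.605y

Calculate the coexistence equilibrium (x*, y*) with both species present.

x* ≈ 97.3, y* ≈ 4.27

From dy/dt = 0 with y > 0: 0.00622x* = 0.605, so x* = 97.3.
Substitute into dx/dt = 0: 0.312(1 - 97.3/257) = 0.0454y*.
The bracket is 0.622, giving y* = 0.194/0.0454 = 4.27.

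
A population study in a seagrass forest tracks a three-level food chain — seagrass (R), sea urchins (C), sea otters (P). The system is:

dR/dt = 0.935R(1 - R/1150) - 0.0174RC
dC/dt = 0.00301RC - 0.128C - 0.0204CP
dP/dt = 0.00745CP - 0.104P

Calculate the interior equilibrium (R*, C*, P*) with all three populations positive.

From dP/dt = 0: 0.00745C* = 0.104, so C* = 14.
From dR/dt = 0: 0.935(1 - R*/1150) = 0.0174·14, giving R* = 1150·(1 - 0.26) = 851.
From dC/dt = 0: 0.00301·851 - 0.128 = 0.0204P*, so P* = 2.43/0.0204 = 119.

R* ≈ 851, C* ≈ 14, P* ≈ 119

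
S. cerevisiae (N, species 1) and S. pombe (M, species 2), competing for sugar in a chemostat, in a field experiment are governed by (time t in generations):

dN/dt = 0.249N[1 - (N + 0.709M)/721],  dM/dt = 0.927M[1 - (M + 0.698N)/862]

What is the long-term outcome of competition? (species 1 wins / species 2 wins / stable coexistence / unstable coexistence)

Compare the nullcline intercepts: K1/α12 = 721/0.709 = 1020 > K2 = 862; K2/α21 = 862/0.698 = 1230 > K1 = 721.
Since both inequalities hold, each species can invade when rare, so the interior equilibrium is stable.

stable coexistence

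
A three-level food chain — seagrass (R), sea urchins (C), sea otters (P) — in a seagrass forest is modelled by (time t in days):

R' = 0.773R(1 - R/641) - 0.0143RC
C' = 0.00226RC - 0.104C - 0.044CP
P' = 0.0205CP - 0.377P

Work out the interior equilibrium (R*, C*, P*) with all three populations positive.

R* ≈ 423, C* ≈ 18.4, P* ≈ 19.4

From dP/dt = 0: 0.0205C* = 0.377, so C* = 18.4.
From dR/dt = 0: 0.773(1 - R*/641) = 0.0143·18.4, giving R* = 641·(1 - 0.34) = 423.
From dC/dt = 0: 0.00226·423 - 0.104 = 0.044P*, so P* = 0.852/0.044 = 19.4.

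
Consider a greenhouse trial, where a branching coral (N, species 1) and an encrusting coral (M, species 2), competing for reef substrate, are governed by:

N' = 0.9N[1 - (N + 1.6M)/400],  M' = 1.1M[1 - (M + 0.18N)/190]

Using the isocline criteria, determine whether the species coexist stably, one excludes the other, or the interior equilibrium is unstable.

Compare the nullcline intercepts: K1/α12 = 400/1.6 = 250 > K2 = 190; K2/α21 = 190/0.18 = 1060 > K1 = 400.
Since both inequalities hold, each species can invade when rare, so the interior equilibrium is stable.

stable coexistence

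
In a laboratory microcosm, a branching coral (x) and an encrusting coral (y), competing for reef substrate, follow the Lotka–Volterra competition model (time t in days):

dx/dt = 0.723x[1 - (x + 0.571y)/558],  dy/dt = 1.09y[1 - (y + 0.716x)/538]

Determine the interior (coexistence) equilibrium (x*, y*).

Setting both brackets to zero gives the nullclines x + 0.571y = 558 and 0.716x + y = 538.
Substituting y = 538 - 0.716x into the first: x(1 - 0.571·0.716) = 558 - 0.571·538.
So x* = 251/0.591 = 424, and then y* = 538 - 0.716·424 = 234.

x* ≈ 424, y* ≈ 234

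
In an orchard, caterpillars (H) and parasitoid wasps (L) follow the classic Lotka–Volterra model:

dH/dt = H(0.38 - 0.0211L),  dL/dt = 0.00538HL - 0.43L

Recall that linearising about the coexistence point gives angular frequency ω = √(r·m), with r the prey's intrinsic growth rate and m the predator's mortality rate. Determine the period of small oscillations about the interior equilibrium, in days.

T ≈ 15.5 days

Here r = 0.38 and m = 0.43, so r·m = 0.163.
ω = √0.163 = 0.404 per day, hence T = 2π/ω ≈ 15.5 days.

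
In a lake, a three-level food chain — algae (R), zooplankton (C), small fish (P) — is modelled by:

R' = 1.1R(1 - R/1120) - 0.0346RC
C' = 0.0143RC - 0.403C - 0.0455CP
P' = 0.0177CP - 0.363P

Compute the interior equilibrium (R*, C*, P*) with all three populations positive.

From dP/dt = 0: 0.0177C* = 0.363, so C* = 20.5.
From dR/dt = 0: 1.1(1 - R*/1120) = 0.0346·20.5, giving R* = 1120·(1 - 0.645) = 398.
From dC/dt = 0: 0.0143·398 - 0.403 = 0.0455P*, so P* = 5.28/0.0455 = 116.

R* ≈ 398, C* ≈ 20.5, P* ≈ 116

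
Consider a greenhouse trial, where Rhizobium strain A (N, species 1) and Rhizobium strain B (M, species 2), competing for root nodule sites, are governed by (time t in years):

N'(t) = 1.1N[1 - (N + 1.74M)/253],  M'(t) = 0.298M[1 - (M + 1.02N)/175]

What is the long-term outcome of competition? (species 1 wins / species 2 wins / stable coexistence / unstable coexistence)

Compare the nullcline intercepts: K1/α12 = 253/1.74 = 145 < K2 = 175; K2/α21 = 175/1.02 = 172 < K1 = 253.
Since both are reversed, neither can invade when rare; the interior point is a saddle.

unstable coexistence (outcome depends on initial conditions)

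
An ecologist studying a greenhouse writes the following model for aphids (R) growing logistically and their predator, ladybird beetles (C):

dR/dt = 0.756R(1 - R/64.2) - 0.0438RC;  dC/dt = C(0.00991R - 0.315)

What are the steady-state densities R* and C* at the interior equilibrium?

From dC/dt = 0 with C > 0: 0.00991R* = 0.315, so R* = 31.8.
Substitute into dR/dt = 0: 0.756(1 - 31.8/64.2) = 0.0438C*.
The bracket is 0.505, giving C* = 0.382/0.0438 = 8.71.

R* ≈ 31.8, C* ≈ 8.71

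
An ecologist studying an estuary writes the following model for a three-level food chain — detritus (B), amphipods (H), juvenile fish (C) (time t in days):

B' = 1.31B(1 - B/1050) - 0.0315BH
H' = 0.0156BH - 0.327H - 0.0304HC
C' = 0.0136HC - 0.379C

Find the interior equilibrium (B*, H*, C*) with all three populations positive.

From dC/dt = 0: 0.0136H* = 0.379, so H* = 27.9.
From dB/dt = 0: 1.31(1 - B*/1050) = 0.0315·27.9, giving B* = 1050·(1 - 0.67) = 346.
From dH/dt = 0: 0.0156·346 - 0.327 = 0.0304C*, so C* = 5.08/0.0304 = 167.

B* ≈ 346, H* ≈ 27.9, C* ≈ 167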